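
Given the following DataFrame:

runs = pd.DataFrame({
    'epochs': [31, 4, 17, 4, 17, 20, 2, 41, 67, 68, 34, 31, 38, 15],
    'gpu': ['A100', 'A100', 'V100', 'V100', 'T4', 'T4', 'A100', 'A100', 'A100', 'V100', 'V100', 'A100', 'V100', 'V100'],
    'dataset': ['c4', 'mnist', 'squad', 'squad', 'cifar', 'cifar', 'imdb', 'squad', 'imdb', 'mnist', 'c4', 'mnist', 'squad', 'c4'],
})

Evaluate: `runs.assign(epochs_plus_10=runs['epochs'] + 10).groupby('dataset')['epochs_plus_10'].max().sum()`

add column epochs_plus_10 = runs['epochs'] + 10:
    epochs   gpu dataset  epochs_plus_10
0       31  A100      c4              41
1        4  A100   mnist              14
2       17  V100   squad              27
3        4  V100   squad              14
4       17    T4   cifar              27
5       20    T4   cifar              30
6        2  A100    imdb              12
7       41  A100   squad              51
8       67  A100    imdb              77
9       68  V100   mnist              78
10      34  V100      c4              44
11      31  A100   mnist              41
12      38  V100   squad              48
13      15  V100      c4              25
group by dataset, max of epochs_plus_10:
dataset
c4       44
cifar    30
imdb     77
mnist    78
squad    51
Name: epochs_plus_10, dtype: int64
Then the sum of the resulting series: 280

280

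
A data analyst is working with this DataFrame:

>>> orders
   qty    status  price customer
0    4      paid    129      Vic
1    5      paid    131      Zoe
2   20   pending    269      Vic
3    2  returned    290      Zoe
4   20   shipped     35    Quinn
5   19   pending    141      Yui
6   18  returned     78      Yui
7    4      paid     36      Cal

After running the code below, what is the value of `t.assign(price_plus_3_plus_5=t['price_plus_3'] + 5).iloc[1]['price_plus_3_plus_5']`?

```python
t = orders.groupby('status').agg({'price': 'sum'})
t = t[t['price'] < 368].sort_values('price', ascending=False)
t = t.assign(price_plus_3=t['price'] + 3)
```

43

group by status, sum of price:
          price
status         
paid        296
pending     410
returned    368
shipped      35
filter rows where price < 368:
         price
status        
paid       296
shipped     35
sort by price descending:
         price
status        
paid       296
shipped     35
add column price_plus_3 = t['price'] + 3:
         price  price_plus_3
status                      
paid       296           299
shipped     35            38
add column price_plus_3_plus_5 = t['price_plus_3'] + 5:
         price  price_plus_3  price_plus_3_plus_5
status                                           
paid       296           299                  304
shipped     35            38                   43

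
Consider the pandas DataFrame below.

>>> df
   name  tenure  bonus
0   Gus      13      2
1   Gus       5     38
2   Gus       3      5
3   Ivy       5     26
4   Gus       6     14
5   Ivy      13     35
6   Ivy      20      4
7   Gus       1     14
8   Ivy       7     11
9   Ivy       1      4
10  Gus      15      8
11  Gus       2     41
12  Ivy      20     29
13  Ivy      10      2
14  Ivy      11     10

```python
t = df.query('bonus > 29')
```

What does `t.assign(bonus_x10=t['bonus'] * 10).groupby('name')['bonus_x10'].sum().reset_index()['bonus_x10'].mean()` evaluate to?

filter rows where bonus > 29:
   name  tenure  bonus
1   Gus       5     38
5   Ivy      13     35
11  Gus       2     41
add column bonus_x10 = t['bonus'] * 10:
   name  tenure  bonus  bonus_x10
1   Gus       5     38        380
5   Ivy      13     35        350
11  Gus       2     41        410
group by name, sum of bonus_x10:
name
Gus    790
Ivy    350
Name: bonus_x10, dtype: int64
reset_index():
  name  bonus_x10
0  Gus        790
1  Ivy        350
Hence 570.0.

570.0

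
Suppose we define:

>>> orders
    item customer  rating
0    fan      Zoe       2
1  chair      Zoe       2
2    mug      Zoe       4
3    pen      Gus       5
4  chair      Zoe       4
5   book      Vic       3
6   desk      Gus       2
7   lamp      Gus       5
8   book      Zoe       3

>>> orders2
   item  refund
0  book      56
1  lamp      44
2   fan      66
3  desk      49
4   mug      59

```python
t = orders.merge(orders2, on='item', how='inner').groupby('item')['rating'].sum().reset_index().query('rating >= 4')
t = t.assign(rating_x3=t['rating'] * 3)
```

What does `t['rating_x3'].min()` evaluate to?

12

merge on 'item' (how='inner') → 6 rows:
   item customer  rating  refund
0   fan      Zoe       2      66
1   mug      Zoe       4      59
2  book      Vic       3      56
3  desk      Gus       2      49
4  lamp      Gus       5      44
5  book      Zoe       3      56
group by item, sum of rating:
item
book    6
desk    2
fan     2
lamp    5
mug     4
Name: rating, dtype: int64
reset_index():
   item  rating
0  book       6
1  desk       2
2   fan       2
3  lamp       5
4   mug       4
filter rows where rating >= 4:
   item  rating
0  book       6
3  lamp       5
4   mug       4
add column rating_x3 = t['rating'] * 3:
   item  rating  rating_x3
0  book       6         18
3  lamp       5         15
4   mug       4         12
Then the min of column 'rating_x3': 12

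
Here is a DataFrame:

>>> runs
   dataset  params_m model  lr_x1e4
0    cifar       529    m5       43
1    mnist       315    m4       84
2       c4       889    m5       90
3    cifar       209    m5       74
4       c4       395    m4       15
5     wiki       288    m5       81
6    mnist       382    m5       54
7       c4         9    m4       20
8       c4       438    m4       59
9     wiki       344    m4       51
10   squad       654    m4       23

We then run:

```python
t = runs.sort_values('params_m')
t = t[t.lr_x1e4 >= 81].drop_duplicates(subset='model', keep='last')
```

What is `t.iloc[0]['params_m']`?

315

sort by params_m:
   dataset  params_m model  lr_x1e4
7       c4         9    m4       20
3    cifar       209    m5       74
5     wiki       288    m5       81
1    mnist       315    m4       84
9     wiki       344    m4       51
6    mnist       382    m5       54
4       c4       395    m4       15
8       c4       438    m4       59
0    cifar       529    m5       43
10   squad       654    m4       23
2       c4       889    m5       90
filter rows where lr_x1e4 >= 81:
  dataset  params_m model  lr_x1e4
5    wiki       288    m5       81
1   mnist       315    m4       84
2      c4       889    m5       90
drop duplicate model (keep=last):
  dataset  params_m model  lr_x1e4
1   mnist       315    m4       84
2      c4       889    m5       90
Taking the value at position 0, column 'params_m' gives 315.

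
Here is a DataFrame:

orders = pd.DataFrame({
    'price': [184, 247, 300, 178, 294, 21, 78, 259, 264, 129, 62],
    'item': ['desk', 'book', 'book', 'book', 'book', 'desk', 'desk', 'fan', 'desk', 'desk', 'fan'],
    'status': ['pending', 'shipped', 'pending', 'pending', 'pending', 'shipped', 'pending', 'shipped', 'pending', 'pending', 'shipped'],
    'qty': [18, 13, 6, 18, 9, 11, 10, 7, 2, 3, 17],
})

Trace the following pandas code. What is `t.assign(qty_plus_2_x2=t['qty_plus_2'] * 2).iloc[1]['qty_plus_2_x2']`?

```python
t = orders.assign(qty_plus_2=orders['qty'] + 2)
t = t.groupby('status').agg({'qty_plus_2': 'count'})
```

add column qty_plus_2 = orders['qty'] + 2:
    price  item   status  qty  qty_plus_2
0     184  desk  pending   18          20
1     247  book  shipped   13          15
2     300  book  pending    6           8
3     178  book  pending   18          20
4     294  book  pending    9          11
5      21  desk  shipped   11          13
6      78  desk  pending   10          12
7     259   fan  shipped    7           9
8     264  desk  pending    2           4
9     129  desk  pending    3           5
10     62   fan  shipped   17          19
group by status, count of qty_plus_2:
         qty_plus_2
status             
pending           7
shipped           4
add column qty_plus_2_x2 = t['qty_plus_2'] * 2:
         qty_plus_2  qty_plus_2_x2
status                            
pending           7             14
shipped           4              8

8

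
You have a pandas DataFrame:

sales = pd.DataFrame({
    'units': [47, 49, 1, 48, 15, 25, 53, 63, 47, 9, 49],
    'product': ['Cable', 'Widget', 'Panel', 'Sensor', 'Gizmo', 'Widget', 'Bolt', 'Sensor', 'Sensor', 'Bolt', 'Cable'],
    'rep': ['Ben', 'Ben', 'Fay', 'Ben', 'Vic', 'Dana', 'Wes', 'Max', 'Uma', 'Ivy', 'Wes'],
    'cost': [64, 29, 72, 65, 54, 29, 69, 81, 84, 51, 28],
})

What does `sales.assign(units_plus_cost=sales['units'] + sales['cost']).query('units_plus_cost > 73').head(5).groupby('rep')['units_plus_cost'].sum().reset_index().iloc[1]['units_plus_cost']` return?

add column units_plus_cost = sales['units'] + sales['cost']:
    units product   rep  cost  units_plus_cost
0      47   Cable   Ben    64              111
1      49  Widget   Ben    29               78
2       1   Panel   Fay    72               73
3      48  Sensor   Ben    65              113
4      15   Gizmo   Vic    54               69
5      25  Widget  Dana    29               54
6      53    Bolt   Wes    69              122
7      63  Sensor   Max    81              144
8      47  Sensor   Uma    84              131
9       9    Bolt   Ivy    51               60
10     49   Cable   Wes    28               77
filter rows where units_plus_cost > 73:
    units product  rep  cost  units_plus_cost
0      47   Cable  Ben    64              111
1      49  Widget  Ben    29               78
3      48  Sensor  Ben    65              113
6      53    Bolt  Wes    69              122
7      63  Sensor  Max    81              144
8      47  Sensor  Uma    84              131
10     49   Cable  Wes    28               77
take first 5 rows:
   units product  rep  cost  units_plus_cost
0     47   Cable  Ben    64              111
1     49  Widget  Ben    29               78
3     48  Sensor  Ben    65              113
6     53    Bolt  Wes    69              122
7     63  Sensor  Max    81              144
group by rep, sum of units_plus_cost:
rep
Ben    302
Max    144
Wes    122
Name: units_plus_cost, dtype: int64
reset_index():
   rep  units_plus_cost
0  Ben              302
1  Max              144
2  Wes              122
Reading off the value at position 1, column 'units_plus_cost', we get 144.

144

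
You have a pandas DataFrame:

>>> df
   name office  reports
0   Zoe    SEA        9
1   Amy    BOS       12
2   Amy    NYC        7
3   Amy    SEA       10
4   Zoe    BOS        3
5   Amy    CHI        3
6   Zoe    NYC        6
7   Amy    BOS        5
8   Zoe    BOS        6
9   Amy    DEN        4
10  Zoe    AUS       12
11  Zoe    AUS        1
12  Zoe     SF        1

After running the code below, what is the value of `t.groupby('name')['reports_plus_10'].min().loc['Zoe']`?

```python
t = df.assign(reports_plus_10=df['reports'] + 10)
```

11

add column reports_plus_10 = df['reports'] + 10:
   name office  reports  reports_plus_10
0   Zoe    SEA        9               19
1   Amy    BOS       12               22
2   Amy    NYC        7               17
3   Amy    SEA       10               20
4   Zoe    BOS        3               13
5   Amy    CHI        3               13
6   Zoe    NYC        6               16
7   Amy    BOS        5               15
8   Zoe    BOS        6               16
9   Amy    DEN        4               14
10  Zoe    AUS       12               22
11  Zoe    AUS        1               11
12  Zoe     SF        1               11
group by name, min of reports_plus_10:
name
Amy    13
Zoe    11
Name: reports_plus_10, dtype: int64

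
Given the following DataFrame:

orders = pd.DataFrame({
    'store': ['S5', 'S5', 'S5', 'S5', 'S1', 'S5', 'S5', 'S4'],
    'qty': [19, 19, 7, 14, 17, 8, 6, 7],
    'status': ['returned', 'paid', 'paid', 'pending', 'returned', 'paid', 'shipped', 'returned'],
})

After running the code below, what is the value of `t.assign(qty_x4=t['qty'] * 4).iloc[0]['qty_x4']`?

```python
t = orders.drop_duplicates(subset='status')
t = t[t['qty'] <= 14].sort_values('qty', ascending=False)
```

drop duplicate status (keep=first):
  store  qty    status
0    S5   19  returned
1    S5   19      paid
3    S5   14   pending
6    S5    6   shipped
filter rows where qty <= 14:
  store  qty   status
3    S5   14  pending
6    S5    6  shipped
sort by qty descending:
  store  qty   status
3    S5   14  pending
6    S5    6  shipped
add column qty_x4 = t['qty'] * 4:
  store  qty   status  qty_x4
3    S5   14  pending      56
6    S5    6  shipped      24

56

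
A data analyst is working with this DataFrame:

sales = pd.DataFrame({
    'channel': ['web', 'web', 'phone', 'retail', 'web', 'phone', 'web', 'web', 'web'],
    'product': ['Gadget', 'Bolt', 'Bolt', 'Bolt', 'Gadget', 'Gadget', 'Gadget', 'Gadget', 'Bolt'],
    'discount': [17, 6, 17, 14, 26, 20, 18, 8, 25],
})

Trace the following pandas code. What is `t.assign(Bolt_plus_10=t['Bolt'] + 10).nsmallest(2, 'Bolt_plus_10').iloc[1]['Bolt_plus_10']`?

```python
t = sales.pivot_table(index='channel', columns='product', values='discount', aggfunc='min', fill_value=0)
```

24

pivot: rows=channel, cols=product, min(discount):
product  Bolt  Gadget
channel              
phone      17      20
retail     14       0
web         6       8
add column Bolt_plus_10 = t['Bolt'] + 10:
product  Bolt  Gadget  Bolt_plus_10
channel                            
phone      17      20            27
retail     14       0            24
web         6       8            16
take 2 rows with smallest Bolt_plus_10:
product  Bolt  Gadget  Bolt_plus_10
channel                            
web         6       8            16
retail     14       0            24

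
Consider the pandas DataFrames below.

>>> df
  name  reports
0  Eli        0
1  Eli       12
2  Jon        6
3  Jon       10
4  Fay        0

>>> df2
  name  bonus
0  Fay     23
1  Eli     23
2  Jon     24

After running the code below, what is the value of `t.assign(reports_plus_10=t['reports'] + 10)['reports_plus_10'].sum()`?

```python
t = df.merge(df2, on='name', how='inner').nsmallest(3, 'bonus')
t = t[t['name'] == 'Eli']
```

merge on 'name' (how='inner') → 5 rows:
  name  reports  bonus
0  Eli        0     23
1  Eli       12     23
2  Jon        6     24
3  Jon       10     24
4  Fay        0     23
take 3 rows with smallest bonus:
  name  reports  bonus
0  Eli        0     23
1  Eli       12     23
4  Fay        0     23
filter rows where name == 'Eli':
  name  reports  bonus
0  Eli        0     23
1  Eli       12     23
add column reports_plus_10 = t['reports'] + 10:
  name  reports  bonus  reports_plus_10
0  Eli        0     23               10
1  Eli       12     23               22

32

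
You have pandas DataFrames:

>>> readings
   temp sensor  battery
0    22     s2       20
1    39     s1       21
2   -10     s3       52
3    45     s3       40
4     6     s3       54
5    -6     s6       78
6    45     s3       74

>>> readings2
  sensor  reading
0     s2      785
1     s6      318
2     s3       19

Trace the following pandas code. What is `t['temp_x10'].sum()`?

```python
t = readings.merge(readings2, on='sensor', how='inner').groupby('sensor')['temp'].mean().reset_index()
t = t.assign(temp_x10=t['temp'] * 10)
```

375.0

merge on 'sensor' (how='inner') → 6 rows:
   temp sensor  battery  reading
0    22     s2       20      785
1   -10     s3       52       19
2    45     s3       40       19
3     6     s3       54       19
4    -6     s6       78      318
5    45     s3       74       19
group by sensor, mean of temp:
sensor
s2    22.0
s3    21.5
s6    -6.0
Name: temp, dtype: float64
reset_index():
  sensor  temp
0     s2  22.0
1     s3  21.5
2     s6  -6.0
add column temp_x10 = t['temp'] * 10:
  sensor  temp  temp_x10
0     s2  22.0     220.0
1     s3  21.5     215.0
2     s6  -6.0     -60.0
Taking the sum of column 'temp_x10' gives 375.0.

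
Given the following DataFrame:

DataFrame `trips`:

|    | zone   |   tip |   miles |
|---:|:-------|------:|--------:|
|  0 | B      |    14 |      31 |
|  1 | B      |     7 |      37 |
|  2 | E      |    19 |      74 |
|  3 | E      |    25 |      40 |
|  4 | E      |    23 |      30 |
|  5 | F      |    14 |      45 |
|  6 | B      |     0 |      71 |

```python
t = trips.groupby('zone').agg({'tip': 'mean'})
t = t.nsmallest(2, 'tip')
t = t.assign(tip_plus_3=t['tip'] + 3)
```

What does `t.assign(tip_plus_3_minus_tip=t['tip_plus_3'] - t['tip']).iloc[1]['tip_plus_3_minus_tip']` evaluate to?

group by zone, mean of tip:
            tip
zone           
B      7.000000
E     22.333333
F     14.000000
take 2 rows with smallest tip:
       tip
zone      
B      7.0
F     14.0
add column tip_plus_3 = t['tip'] + 3:
       tip  tip_plus_3
zone                  
B      7.0        10.0
F     14.0        17.0
add column tip_plus_3_minus_tip = t['tip_plus_3'] - t['tip']:
       tip  tip_plus_3  tip_plus_3_minus_tip
zone                                        
B      7.0        10.0                   3.0
F     14.0        17.0                   3.0
Then the value at position 1, column 'tip_plus_3_minus_tip': 3.0

3.0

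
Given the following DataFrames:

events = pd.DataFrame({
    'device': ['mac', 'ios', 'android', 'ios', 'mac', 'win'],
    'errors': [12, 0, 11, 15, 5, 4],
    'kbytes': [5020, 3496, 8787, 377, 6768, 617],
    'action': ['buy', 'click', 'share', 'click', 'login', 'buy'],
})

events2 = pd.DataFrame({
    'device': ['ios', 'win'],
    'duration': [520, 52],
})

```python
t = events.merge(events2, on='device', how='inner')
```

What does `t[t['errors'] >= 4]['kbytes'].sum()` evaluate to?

merge on 'device' (how='inner') → 3 rows:
  device  errors  kbytes action  duration
0    ios       0    3496  click       520
1    ios      15     377  click       520
2    win       4     617    buy        52
filter rows where errors >= 4:
  device  errors  kbytes action  duration
1    ios      15     377  click       520
2    win       4     617    buy        52
So sum() = 994.

994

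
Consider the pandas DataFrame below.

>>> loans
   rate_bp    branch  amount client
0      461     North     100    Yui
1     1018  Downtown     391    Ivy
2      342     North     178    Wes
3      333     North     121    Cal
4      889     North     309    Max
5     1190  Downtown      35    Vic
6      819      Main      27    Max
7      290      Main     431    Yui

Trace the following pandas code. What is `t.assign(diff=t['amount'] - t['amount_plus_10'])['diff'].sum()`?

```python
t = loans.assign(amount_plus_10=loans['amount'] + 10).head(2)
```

add column amount_plus_10 = loans['amount'] + 10:
   rate_bp    branch  amount client  amount_plus_10
0      461     North     100    Yui             110
1     1018  Downtown     391    Ivy             401
2      342     North     178    Wes             188
3      333     North     121    Cal             131
4      889     North     309    Max             319
5     1190  Downtown      35    Vic              45
6      819      Main      27    Max              37
7      290      Main     431    Yui             441
take first 2 rows:
   rate_bp    branch  amount client  amount_plus_10
0      461     North     100    Yui             110
1     1018  Downtown     391    Ivy             401
add column diff = t['amount'] - t['amount_plus_10']:
   rate_bp    branch  amount client  amount_plus_10  diff
0      461     North     100    Yui             110   -10
1     1018  Downtown     391    Ivy             401   -10
So sum() = -20.

-20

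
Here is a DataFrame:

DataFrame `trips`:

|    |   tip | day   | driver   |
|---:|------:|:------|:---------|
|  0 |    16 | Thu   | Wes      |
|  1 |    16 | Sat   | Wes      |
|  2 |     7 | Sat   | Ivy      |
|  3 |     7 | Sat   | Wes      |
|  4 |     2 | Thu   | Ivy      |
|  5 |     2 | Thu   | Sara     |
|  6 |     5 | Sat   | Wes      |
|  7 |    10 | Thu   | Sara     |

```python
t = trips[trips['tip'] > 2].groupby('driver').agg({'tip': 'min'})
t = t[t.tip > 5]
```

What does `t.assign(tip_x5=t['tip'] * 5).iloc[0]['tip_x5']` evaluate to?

35

filter rows where tip > 2:
   tip  day driver
0   16  Thu    Wes
1   16  Sat    Wes
2    7  Sat    Ivy
3    7  Sat    Wes
6    5  Sat    Wes
7   10  Thu   Sara
group by driver, min of tip:
        tip
driver     
Ivy       7
Sara     10
Wes       5
filter rows where tip > 5:
        tip
driver     
Ivy       7
Sara     10
add column tip_x5 = t['tip'] * 5:
        tip  tip_x5
driver             
Ivy       7      35
Sara     10      50
Then the value at position 0, column 'tip_x5': 35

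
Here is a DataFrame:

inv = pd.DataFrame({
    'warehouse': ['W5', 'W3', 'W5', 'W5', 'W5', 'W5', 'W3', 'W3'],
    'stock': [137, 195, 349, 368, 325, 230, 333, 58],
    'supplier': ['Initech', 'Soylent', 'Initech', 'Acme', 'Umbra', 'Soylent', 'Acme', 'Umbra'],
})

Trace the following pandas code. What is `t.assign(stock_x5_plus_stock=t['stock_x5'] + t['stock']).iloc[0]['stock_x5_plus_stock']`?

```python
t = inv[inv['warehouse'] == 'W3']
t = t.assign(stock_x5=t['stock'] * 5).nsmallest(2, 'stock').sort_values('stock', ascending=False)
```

1170

filter rows where warehouse == 'W3':
  warehouse  stock supplier
1        W3    195  Soylent
6        W3    333     Acme
7        W3     58    Umbra
add column stock_x5 = t['stock'] * 5:
  warehouse  stock supplier  stock_x5
1        W3    195  Soylent       975
6        W3    333     Acme      1665
7        W3     58    Umbra       290
take 2 rows with smallest stock:
  warehouse  stock supplier  stock_x5
7        W3     58    Umbra       290
1        W3    195  Soylent       975
sort by stock descending:
  warehouse  stock supplier  stock_x5
1        W3    195  Soylent       975
7        W3     58    Umbra       290
add column stock_x5_plus_stock = t['stock_x5'] + t['stock']:
  warehouse  stock supplier  stock_x5  stock_x5_plus_stock
1        W3    195  Soylent       975                 1170
7        W3     58    Umbra       290                  348
The value at position 0, column 'stock_x5_plus_stock' is 1170.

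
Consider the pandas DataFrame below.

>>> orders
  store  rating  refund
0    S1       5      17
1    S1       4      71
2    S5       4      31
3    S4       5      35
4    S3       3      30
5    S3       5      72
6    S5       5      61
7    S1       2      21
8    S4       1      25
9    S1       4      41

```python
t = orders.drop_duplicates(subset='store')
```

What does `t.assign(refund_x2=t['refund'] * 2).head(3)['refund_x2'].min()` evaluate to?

drop duplicate store (keep=first):
  store  rating  refund
0    S1       5      17
2    S5       4      31
3    S4       5      35
4    S3       3      30
add column refund_x2 = t['refund'] * 2:
  store  rating  refund  refund_x2
0    S1       5      17         34
2    S5       4      31         62
3    S4       5      35         70
4    S3       3      30         60
take first 3 rows:
  store  rating  refund  refund_x2
0    S1       5      17         34
2    S5       4      31         62
3    S4       5      35         70
Hence 34.

34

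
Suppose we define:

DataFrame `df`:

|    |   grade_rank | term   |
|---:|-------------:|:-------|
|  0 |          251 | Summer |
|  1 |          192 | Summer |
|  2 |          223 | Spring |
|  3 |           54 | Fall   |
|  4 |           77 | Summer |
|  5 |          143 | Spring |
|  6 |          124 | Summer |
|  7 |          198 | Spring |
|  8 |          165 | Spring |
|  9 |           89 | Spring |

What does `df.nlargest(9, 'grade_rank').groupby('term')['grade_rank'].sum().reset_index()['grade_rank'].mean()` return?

take 9 rows with largest grade_rank:
   grade_rank    term
0         251  Summer
2         223  Spring
7         198  Spring
1         192  Summer
8         165  Spring
5         143  Spring
6         124  Summer
9          89  Spring
4          77  Summer
group by term, sum of grade_rank:
term
Spring    818
Summer    644
Name: grade_rank, dtype: int64
reset_index():
     term  grade_rank
0  Spring         818
1  Summer         644

731.0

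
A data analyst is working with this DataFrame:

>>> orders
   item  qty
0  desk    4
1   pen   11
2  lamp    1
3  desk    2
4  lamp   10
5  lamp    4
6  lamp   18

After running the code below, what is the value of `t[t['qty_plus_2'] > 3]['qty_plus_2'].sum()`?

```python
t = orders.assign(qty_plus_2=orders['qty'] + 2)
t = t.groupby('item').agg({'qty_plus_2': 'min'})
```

17

add column qty_plus_2 = orders['qty'] + 2:
   item  qty  qty_plus_2
0  desk    4           6
1   pen   11          13
2  lamp    1           3
3  desk    2           4
4  lamp   10          12
5  lamp    4           6
6  lamp   18          20
group by item, min of qty_plus_2:
      qty_plus_2
item            
desk           4
lamp           3
pen           13
filter rows where qty_plus_2 > 3:
      qty_plus_2
item            
desk           4
pen           13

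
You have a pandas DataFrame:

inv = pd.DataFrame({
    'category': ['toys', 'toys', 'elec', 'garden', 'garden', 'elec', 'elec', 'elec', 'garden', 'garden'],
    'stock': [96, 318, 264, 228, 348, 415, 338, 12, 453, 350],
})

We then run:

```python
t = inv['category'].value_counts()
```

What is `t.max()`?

value_counts of category:
category
elec      4
garden    4
toys      2
Name: count, dtype: int64

4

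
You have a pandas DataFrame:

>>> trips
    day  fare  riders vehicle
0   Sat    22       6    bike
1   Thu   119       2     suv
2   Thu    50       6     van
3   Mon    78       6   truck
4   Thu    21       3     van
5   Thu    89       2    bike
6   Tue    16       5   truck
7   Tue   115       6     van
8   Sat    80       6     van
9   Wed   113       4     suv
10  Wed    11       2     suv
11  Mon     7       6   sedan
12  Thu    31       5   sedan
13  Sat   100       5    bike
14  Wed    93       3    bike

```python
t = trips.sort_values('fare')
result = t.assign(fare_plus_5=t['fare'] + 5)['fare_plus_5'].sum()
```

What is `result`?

sort by fare:
    day  fare  riders vehicle
11  Mon     7       6   sedan
10  Wed    11       2     suv
6   Tue    16       5   truck
4   Thu    21       3     van
0   Sat    22       6    bike
12  Thu    31       5   sedan
2   Thu    50       6     van
3   Mon    78       6   truck
8   Sat    80       6     van
5   Thu    89       2    bike
14  Wed    93       3    bike
13  Sat   100       5    bike
9   Wed   113       4     suv
7   Tue   115       6     van
1   Thu   119       2     suv
add column fare_plus_5 = t['fare'] + 5:
    day  fare  riders vehicle  fare_plus_5
11  Mon     7       6   sedan           12
10  Wed    11       2     suv           16
6   Tue    16       5   truck           21
4   Thu    21       3     van           26
0   Sat    22       6    bike           27
12  Thu    31       5   sedan           36
2   Thu    50       6     van           55
3   Mon    78       6   truck           83
8   Sat    80       6     van           85
5   Thu    89       2    bike           94
14  Wed    93       3    bike           98
13  Sat   100       5    bike          105
9   Wed   113       4     suv          118
7   Tue   115       6     van          120
1   Thu   119       2     suv          124

1020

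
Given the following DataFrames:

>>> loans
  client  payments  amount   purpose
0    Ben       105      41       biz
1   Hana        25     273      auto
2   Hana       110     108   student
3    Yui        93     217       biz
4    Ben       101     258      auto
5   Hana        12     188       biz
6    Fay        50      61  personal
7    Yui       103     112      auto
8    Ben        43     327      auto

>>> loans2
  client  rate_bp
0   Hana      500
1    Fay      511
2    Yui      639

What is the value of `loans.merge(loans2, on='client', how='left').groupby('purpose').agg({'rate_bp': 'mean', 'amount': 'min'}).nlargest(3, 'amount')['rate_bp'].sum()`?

merge on 'client' (how='left') → 9 rows:
  client  payments  amount   purpose  rate_bp
0    Ben       105      41       biz      NaN
1   Hana        25     273      auto    500.0
2   Hana       110     108   student    500.0
3    Yui        93     217       biz    639.0
4    Ben       101     258      auto      NaN
5   Hana        12     188       biz    500.0
6    Fay        50      61  personal    511.0
7    Yui       103     112      auto    639.0
8    Ben        43     327      auto      NaN
group by purpose: mean(rate_bp), min(amount):
          rate_bp  amount
purpose                  
auto        569.5     112
biz         569.5      41
personal    511.0      61
student     500.0     108
take 3 rows with largest amount:
          rate_bp  amount
purpose                  
auto        569.5     112
student     500.0     108
personal    511.0      61
Hence 1580.5.

1580.5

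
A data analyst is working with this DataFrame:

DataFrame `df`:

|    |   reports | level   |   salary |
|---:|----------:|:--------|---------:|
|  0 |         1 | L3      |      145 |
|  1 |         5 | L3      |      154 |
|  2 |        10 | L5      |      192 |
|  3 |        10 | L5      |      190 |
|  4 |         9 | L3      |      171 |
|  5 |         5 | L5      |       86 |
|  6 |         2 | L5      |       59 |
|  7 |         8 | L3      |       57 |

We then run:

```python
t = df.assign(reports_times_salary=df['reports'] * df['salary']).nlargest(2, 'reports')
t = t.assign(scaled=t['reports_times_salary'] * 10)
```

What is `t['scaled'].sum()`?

38200

add column reports_times_salary = df['reports'] * df['salary']:
   reports level  salary  reports_times_salary
0        1    L3     145                   145
1        5    L3     154                   770
2       10    L5     192                  1920
3       10    L5     190                  1900
4        9    L3     171                  1539
5        5    L5      86                   430
6        2    L5      59                   118
7        8    L3      57                   456
take 2 rows with largest reports:
   reports level  salary  reports_times_salary
2       10    L5     192                  1920
3       10    L5     190                  1900
add column scaled = t['reports_times_salary'] * 10:
   reports level  salary  reports_times_salary  scaled
2       10    L5     192                  1920   19200
3       10    L5     190                  1900   19000
So sum() = 38200.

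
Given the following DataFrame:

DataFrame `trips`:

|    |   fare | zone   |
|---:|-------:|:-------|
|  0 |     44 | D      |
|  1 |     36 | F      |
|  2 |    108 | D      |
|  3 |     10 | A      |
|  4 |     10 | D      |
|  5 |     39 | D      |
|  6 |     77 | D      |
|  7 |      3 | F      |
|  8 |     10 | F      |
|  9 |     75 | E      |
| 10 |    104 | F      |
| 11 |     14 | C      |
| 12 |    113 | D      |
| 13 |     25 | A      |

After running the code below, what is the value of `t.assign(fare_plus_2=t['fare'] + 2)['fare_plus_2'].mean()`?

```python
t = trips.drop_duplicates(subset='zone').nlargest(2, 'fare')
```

drop duplicate zone (keep=first):
    fare zone
0     44    D
1     36    F
3     10    A
9     75    E
11    14    C
take 2 rows with largest fare:
   fare zone
9    75    E
0    44    D
add column fare_plus_2 = t['fare'] + 2:
   fare zone  fare_plus_2
9    75    E           77
0    44    D           46

61.5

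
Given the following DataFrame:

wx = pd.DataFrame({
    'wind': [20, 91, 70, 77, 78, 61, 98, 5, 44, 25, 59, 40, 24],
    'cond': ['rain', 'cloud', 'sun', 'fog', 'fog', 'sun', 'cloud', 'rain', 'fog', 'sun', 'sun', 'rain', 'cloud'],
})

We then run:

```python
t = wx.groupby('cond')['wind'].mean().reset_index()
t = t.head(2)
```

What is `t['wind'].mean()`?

group by cond, mean of wind:
cond
cloud    71.000000
fog      66.333333
rain     21.666667
sun      53.750000
Name: wind, dtype: float64
reset_index():
    cond       wind
0  cloud  71.000000
1    fog  66.333333
2   rain  21.666667
3    sun  53.750000
take first 2 rows:
    cond       wind
0  cloud  71.000000
1    fog  66.333333
So mean() = 68.6666666667.

68.6666666667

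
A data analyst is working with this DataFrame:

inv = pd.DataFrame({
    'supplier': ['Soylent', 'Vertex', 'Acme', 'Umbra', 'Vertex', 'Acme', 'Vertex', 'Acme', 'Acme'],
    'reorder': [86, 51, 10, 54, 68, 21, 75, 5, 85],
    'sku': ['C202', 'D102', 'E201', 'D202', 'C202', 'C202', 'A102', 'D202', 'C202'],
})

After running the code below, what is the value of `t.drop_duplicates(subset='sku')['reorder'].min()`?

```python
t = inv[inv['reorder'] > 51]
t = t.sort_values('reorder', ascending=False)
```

filter rows where reorder > 51:
  supplier  reorder   sku
0  Soylent       86  C202
3    Umbra       54  D202
4   Vertex       68  C202
6   Vertex       75  A102
8     Acme       85  C202
sort by reorder descending:
  supplier  reorder   sku
0  Soylent       86  C202
8     Acme       85  C202
6   Vertex       75  A102
4   Vertex       68  C202
3    Umbra       54  D202
drop duplicate sku (keep=first):
  supplier  reorder   sku
0  Soylent       86  C202
6   Vertex       75  A102
3    Umbra       54  D202

54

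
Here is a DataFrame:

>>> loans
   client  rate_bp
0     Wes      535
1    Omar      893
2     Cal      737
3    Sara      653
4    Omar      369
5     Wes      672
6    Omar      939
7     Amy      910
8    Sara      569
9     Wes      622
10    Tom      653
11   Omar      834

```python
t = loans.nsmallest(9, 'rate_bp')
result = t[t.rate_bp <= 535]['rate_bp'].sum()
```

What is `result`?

take 9 rows with smallest rate_bp:
   client  rate_bp
4    Omar      369
0     Wes      535
8    Sara      569
9     Wes      622
3    Sara      653
10    Tom      653
5     Wes      672
2     Cal      737
11   Omar      834
filter rows where rate_bp <= 535:
  client  rate_bp
4   Omar      369
0    Wes      535
Finally, sum of column 'rate_bp' = 904.

904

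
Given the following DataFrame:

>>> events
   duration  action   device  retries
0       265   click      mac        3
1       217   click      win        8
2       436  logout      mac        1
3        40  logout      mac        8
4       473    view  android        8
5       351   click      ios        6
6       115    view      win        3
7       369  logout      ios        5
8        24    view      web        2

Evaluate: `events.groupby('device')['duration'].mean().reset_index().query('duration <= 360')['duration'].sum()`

797.0

group by device, mean of duration:
device
android    473.0
ios        360.0
mac        247.0
web         24.0
win        166.0
Name: duration, dtype: float64
reset_index():
    device  duration
0  android     473.0
1      ios     360.0
2      mac     247.0
3      web      24.0
4      win     166.0
filter rows where duration <= 360:
  device  duration
1    ios     360.0
2    mac     247.0
3    web      24.0
4    win     166.0
Reading off the sum of column 'duration', we get 797.0.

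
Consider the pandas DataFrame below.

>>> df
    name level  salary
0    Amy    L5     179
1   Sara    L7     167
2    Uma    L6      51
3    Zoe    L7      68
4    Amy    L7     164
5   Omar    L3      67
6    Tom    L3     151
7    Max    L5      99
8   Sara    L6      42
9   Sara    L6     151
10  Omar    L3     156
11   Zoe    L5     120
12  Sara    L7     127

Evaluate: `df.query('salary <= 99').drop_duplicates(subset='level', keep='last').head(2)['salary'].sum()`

135

filter rows where salary <= 99:
   name level  salary
2   Uma    L6      51
3   Zoe    L7      68
5  Omar    L3      67
7   Max    L5      99
8  Sara    L6      42
drop duplicate level (keep=last):
   name level  salary
3   Zoe    L7      68
5  Omar    L3      67
7   Max    L5      99
8  Sara    L6      42
take first 2 rows:
   name level  salary
3   Zoe    L7      68
5  Omar    L3      67
sum of column 'salary' → 135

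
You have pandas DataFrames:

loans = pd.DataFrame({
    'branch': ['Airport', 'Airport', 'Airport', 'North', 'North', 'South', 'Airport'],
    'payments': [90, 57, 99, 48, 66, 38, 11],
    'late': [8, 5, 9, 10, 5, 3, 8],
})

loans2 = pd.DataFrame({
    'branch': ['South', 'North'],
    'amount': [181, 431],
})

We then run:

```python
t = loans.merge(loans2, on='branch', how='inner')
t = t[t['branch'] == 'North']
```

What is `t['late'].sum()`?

15

merge on 'branch' (how='inner') → 3 rows:
  branch  payments  late  amount
0  North        48    10     431
1  North        66     5     431
2  South        38     3     181
filter rows where branch == 'North':
  branch  payments  late  amount
0  North        48    10     431
1  North        66     5     431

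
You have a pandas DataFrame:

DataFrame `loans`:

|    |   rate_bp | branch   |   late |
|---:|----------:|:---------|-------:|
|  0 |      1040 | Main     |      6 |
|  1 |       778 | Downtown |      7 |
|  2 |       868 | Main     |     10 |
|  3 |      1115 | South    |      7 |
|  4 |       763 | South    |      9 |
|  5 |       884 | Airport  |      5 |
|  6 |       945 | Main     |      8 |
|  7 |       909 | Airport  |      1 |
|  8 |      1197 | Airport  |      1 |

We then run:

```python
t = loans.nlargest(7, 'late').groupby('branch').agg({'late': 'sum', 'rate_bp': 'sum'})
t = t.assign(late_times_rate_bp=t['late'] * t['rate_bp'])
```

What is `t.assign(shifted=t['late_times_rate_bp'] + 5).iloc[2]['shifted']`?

68477

take 7 rows with largest late:
   rate_bp    branch  late
2      868      Main    10
4      763     South     9
6      945      Main     8
1      778  Downtown     7
3     1115     South     7
0     1040      Main     6
5      884   Airport     5
group by branch: sum(late), sum(rate_bp):
          late  rate_bp
branch                 
Airport      5      884
Downtown     7      778
Main        24     2853
South       16     1878
add column late_times_rate_bp = t['late'] * t['rate_bp']:
          late  rate_bp  late_times_rate_bp
branch                                     
Airport      5      884                4420
Downtown     7      778                5446
Main        24     2853               68472
South       16     1878               30048
add column shifted = t['late_times_rate_bp'] + 5:
          late  rate_bp  late_times_rate_bp  shifted
branch                                              
Airport      5      884                4420     4425
Downtown     7      778                5446     5451
Main        24     2853               68472    68477
South       16     1878               30048    30053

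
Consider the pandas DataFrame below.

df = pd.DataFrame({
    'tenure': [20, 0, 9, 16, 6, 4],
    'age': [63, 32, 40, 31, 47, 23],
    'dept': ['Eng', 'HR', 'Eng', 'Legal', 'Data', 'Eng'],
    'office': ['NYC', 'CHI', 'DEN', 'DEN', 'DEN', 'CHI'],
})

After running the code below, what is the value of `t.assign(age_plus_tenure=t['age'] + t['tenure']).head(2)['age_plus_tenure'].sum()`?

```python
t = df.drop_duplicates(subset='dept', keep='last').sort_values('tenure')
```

drop duplicate dept (keep=last):
   tenure  age   dept office
1       0   32     HR    CHI
3      16   31  Legal    DEN
4       6   47   Data    DEN
5       4   23    Eng    CHI
sort by tenure:
   tenure  age   dept office
1       0   32     HR    CHI
5       4   23    Eng    CHI
4       6   47   Data    DEN
3      16   31  Legal    DEN
add column age_plus_tenure = t['age'] + t['tenure']:
   tenure  age   dept office  age_plus_tenure
1       0   32     HR    CHI               32
5       4   23    Eng    CHI               27
4       6   47   Data    DEN               53
3      16   31  Legal    DEN               47
take first 2 rows:
   tenure  age dept office  age_plus_tenure
1       0   32   HR    CHI               32
5       4   23  Eng    CHI               27
Finally, sum of column 'age_plus_tenure' = 59.

59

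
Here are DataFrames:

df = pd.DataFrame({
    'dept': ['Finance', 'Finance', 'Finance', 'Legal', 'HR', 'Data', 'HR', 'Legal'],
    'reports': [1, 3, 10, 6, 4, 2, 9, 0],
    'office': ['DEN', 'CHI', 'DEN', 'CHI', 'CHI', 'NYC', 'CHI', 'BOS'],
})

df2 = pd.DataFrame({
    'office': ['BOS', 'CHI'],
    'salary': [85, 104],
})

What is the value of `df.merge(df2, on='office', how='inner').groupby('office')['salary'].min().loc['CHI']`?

104

merge on 'office' (how='inner') → 5 rows:
      dept  reports office  salary
0  Finance        3    CHI     104
1    Legal        6    CHI     104
2       HR        4    CHI     104
3       HR        9    CHI     104
4    Legal        0    BOS      85
group by office, min of salary:
office
BOS     85
CHI    104
Name: salary, dtype: int64
Finally, value at index 'CHI' = 104.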